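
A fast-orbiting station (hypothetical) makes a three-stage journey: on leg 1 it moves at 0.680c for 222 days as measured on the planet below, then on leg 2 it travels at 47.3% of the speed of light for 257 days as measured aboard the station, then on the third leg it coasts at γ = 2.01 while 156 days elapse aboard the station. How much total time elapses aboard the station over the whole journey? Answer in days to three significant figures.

Leg 1: γ = 1/√(1 − 0.680²) = 1/√0.5376 = 1.364; τ_1 = 222/1.364 = 162.8 days.
Leg 2: 257 days is already measured aboard the station.
Leg 3: 156 days is already measured aboard the station.
Total: 162.8 + 257.0 + 156.0 days.

τ = 576 days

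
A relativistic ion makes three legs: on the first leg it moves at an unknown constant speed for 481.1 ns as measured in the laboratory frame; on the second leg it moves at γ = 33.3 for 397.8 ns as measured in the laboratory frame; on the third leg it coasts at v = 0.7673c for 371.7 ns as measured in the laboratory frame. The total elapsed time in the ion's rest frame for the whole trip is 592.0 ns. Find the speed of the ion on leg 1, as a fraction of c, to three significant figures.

Leg 1: speed unknown; τ_1 = 481.1/γ_1.
Leg 2: γ = 33.3; τ_2 = 397.8/33.30 = 11.95 ns.
Leg 3: γ = 1/√(1 − 0.7673²) = 1/√0.4113 = 1.559; τ_3 = 371.7/1.559 = 238.4 ns.
Total proper time: τ_1 + 11.95 + 238.4 = 592.0, so τ_1 = 592.0 − 250.3 = 341.7 ns.
γ_1 = 481.1/341.7 = 1.408; β = √(1 − 1/γ²) = √0.4956.

β = 0.704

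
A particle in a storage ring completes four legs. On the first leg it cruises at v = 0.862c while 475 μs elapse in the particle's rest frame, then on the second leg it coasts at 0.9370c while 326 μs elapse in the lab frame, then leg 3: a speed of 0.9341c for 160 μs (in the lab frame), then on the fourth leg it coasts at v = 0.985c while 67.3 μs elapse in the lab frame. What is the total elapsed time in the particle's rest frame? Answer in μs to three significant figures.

τ = 658 μs

Leg 1: 475 μs is already measured in the particle's rest frame.
Leg 2: γ = 1/√(1 − 0.9370²) = 1/√0.1220 = 2.863; τ_2 = 326/2.863 = 113.9 μs.
Leg 3: γ = 1/√(1 − 0.9341²) = 1/√0.1275 = 2.801; τ_3 = 160/2.801 = 57.12 μs.
Leg 4: γ = 1/√(1 − 0.985²) = 1/√0.02977 = 5.795; τ_4 = 67.3/5.795 = 11.61 μs.
Total: 475.0 + 113.9 + 57.12 + 11.61 μs.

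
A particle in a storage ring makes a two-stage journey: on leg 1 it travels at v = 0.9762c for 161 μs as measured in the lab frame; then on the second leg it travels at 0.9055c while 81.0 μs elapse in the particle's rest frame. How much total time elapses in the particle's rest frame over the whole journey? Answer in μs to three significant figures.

τ = 116 μs

Leg 1: γ = 1/√(1 − 0.9762²) = 1/√0.04703 = 4.611; τ_1 = 161/4.611 = 34.92 μs.
Leg 2: 81.0 μs is already measured in the particle's rest frame.
Total: 34.92 + 81.00 μs.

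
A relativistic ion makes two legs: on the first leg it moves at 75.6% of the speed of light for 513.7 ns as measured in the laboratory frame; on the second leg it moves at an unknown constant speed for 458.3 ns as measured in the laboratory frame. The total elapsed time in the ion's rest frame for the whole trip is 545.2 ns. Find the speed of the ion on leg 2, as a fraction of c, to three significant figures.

β = 0.890

Leg 1: β = 0.756; γ = 1/√(1 − 0.756²) = 1/√0.4285 = 1.528; τ_1 = 513.7/1.528 = 336.3 ns.
Leg 2: speed unknown; τ_2 = 458.3/γ_2.
Total proper time: 336.3 + τ_2 = 545.2, so τ_2 = 545.2 − 336.3 = 208.9 ns.
γ_2 = 458.3/208.9 = 2.193; β = √(1 − 1/γ²) = √0.7921.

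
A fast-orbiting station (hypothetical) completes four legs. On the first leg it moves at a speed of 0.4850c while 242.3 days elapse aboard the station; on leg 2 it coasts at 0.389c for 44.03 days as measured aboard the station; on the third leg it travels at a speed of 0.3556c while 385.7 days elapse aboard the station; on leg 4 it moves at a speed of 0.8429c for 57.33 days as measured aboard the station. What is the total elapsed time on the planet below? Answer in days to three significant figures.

Δt = 844 days

Leg 1: γ = 1/√(1 − 0.4850²) = 1/√0.7648 = 1.143; Δt_1 = 1.143 × 242.3 = 277.1 days.
Leg 2: γ = 1/√(1 − 0.389²) = 1/√0.8487 = 1.085; Δt_2 = 1.085 × 44.03 = 47.79 days.
Leg 3: γ = 1/√(1 − 0.3556²) = 1/√0.8735 = 1.070; Δt_3 = 1.070 × 385.7 = 412.7 days.
Leg 4: γ = 1/√(1 − 0.8429²) = 1/√0.2895 = 1.858; Δt_4 = 1.858 × 57.33 = 106.5 days.
Total: 277.1 + 47.79 + 412.7 + 106.5 days.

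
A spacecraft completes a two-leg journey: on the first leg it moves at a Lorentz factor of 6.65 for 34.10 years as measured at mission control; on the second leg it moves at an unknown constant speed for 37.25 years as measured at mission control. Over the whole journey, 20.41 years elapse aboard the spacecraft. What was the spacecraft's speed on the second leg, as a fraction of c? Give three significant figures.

Leg 1: γ = 6.65; τ_1 = 34.10/6.650 = 5.128 years.
Leg 2: speed unknown; τ_2 = 37.25/γ_2.
Total proper time: 5.128 + τ_2 = 20.41, so τ_2 = 20.41 − 5.128 = 15.28 years.
γ_2 = 37.25/15.28 = 2.437; β = √(1 − 1/γ²) = √0.8317.

β = 0.912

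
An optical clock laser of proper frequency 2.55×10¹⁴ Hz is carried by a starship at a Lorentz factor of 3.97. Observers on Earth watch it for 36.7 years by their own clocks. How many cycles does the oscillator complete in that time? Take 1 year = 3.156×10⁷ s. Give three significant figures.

N = 7.44×10²²

γ = 3.97
During 36.7 years of lab time, the oscillator's proper time advances by τ = Δt/γ = 36.7/3.970 = 9.244 years = 2.918×10⁸ s.
N = f × τ = 2.55×10¹⁴ × 2.918×10⁸ = 7.440×10²².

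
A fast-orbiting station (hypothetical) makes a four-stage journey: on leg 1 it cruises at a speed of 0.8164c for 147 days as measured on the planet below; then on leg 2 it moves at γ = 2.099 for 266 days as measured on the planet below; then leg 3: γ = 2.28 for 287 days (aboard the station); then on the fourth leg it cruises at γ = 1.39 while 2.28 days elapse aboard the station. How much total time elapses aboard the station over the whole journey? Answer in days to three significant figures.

τ = 501 days

Leg 1: γ = 1/√(1 − 0.8164²) = 1/√0.3335 = 1.732; τ_1 = 147/1.732 = 84.89 days.
Leg 2: γ = 2.099; τ_2 = 266/2.099 = 126.7 days.
Leg 3: 287 days is already measured aboard the station.
Leg 4: 2.28 days is already measured aboard the station.
Total: 84.89 + 126.7 + 287.0 + 2.280 days.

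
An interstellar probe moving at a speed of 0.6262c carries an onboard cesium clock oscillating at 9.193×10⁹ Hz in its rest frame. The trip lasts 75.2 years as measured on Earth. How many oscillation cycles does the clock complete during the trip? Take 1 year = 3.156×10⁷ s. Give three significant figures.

N = 1.70×10¹⁹

γ = 1/√(1 − 0.6262²) = 1/√0.6079 = 1.283
The oscillator's own cycle count is N = f × τ where τ is the proper time aboard the probe. τ = Δt/γ = 75.2/1.283 = 58.63 years = 1.850×10⁹ s.
N = 9.193×10⁹ × 1.850×10⁹ = 1.701×10¹⁹.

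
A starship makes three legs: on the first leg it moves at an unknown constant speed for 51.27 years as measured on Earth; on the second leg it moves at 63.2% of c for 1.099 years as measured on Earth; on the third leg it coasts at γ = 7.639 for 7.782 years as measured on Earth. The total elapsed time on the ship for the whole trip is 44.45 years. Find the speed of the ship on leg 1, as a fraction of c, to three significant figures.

β = 0.557

Leg 1: speed unknown; τ_1 = 51.27/γ_1.
Leg 2: β = 0.632; γ = 1/√(1 − 0.632²) = 1/√0.6006 = 1.290; τ_2 = 1.099/1.290 = 0.8517 years.
Leg 3: γ = 7.639; τ_3 = 7.782/7.639 = 1.019 years.
Total proper time: τ_1 + 0.8517 + 1.019 = 44.45, so τ_1 = 44.45 − 1.870 = 42.58 years.
γ_1 = 51.27/42.58 = 1.204; β = √(1 − 1/γ²) = √0.3103.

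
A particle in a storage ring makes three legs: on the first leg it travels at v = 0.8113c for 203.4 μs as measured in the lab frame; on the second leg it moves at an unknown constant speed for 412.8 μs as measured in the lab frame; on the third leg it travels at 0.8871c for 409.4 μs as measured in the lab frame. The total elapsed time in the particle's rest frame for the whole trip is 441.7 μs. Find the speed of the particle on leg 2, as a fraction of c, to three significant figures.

Leg 1: γ = 1/√(1 − 0.8113²) = 1/√0.3418 = 1.710; τ_1 = 203.4/1.710 = 118.9 μs.
Leg 2: speed unknown; τ_2 = 412.8/γ_2.
Leg 3: γ = 1/√(1 − 0.8871²) = 1/√0.2131 = 2.166; τ_3 = 409.4/2.166 = 189.0 μs.
Total proper time: 118.9 + τ_2 + 189.0 = 441.7, so τ_2 = 441.7 − 307.9 = 133.8 μs.
γ_2 = 412.8/133.8 = 3.085; β = √(1 − 1/γ²) = √0.8949.

β = 0.946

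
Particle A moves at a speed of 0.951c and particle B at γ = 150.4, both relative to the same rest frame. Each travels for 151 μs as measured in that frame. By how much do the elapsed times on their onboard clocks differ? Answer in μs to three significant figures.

A: γ = 1/√(1 − 0.951²) = 1/√0.09560 = 3.234; τ_A = 151/3.234 = 46.69 μs.
B: γ = 150.4; τ_B = 151/150.4 = 1.004 μs.

|τ_A − τ_B| = 45.7 μs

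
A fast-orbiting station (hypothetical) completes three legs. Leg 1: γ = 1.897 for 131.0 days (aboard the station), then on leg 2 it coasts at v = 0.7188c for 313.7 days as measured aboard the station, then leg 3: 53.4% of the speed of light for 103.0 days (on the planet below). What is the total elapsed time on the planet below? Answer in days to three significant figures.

Δt = 803 days

Leg 1: γ = 1.897; Δt_1 = 1.897 × 131.0 = 248.5 days.
Leg 2: γ = 1/√(1 − 0.7188²) = 1/√0.4833 = 1.438; Δt_2 = 1.438 × 313.7 = 451.2 days.
Leg 3: 103.0 days is already measured on the planet below.
Total: 248.5 + 451.2 + 103.0 days.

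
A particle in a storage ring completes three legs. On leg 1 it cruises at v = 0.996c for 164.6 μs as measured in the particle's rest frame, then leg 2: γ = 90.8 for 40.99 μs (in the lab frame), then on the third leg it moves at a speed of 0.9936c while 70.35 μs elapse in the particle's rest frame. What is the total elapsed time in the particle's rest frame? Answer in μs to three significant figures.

τ = 235 μs

Leg 1: 164.6 μs is already measured in the particle's rest frame.
Leg 2: γ = 90.8; τ_2 = 40.99/90.80 = 0.4514 μs.
Leg 3: 70.35 μs is already measured in the particle's rest frame.
Total: 164.6 + 0.4514 + 70.35 μs.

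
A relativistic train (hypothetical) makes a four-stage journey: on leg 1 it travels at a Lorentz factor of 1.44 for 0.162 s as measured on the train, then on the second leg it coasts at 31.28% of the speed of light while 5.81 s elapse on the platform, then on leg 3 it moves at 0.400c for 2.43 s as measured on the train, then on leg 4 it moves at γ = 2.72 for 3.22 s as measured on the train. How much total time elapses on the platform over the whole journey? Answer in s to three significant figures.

Leg 1: γ = 1.44; Δt_1 = 1.440 × 0.162 = 0.2333 s.
Leg 2: 5.81 s is already measured on the platform.
Leg 3: γ = 1/√(1 − 0.400²) = 1/√0.8400 = 1.091; Δt_3 = 1.091 × 2.43 = 2.651 s.
Leg 4: γ = 2.72; Δt_4 = 2.720 × 3.22 = 8.758 s.
Total: 0.2333 + 5.810 + 2.651 + 8.758 s.

Δt = 17.5 s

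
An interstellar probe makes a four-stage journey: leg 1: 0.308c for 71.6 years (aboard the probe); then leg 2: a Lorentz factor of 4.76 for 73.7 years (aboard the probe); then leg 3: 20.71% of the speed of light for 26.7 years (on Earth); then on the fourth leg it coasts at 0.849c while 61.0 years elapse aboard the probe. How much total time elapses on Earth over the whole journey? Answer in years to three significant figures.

Δt = 568 years

Leg 1: γ = 1/√(1 − 0.308²) = 1/√0.9051 = 1.051; Δt_1 = 1.051 × 71.6 = 75.26 years.
Leg 2: γ = 4.76; Δt_2 = 4.760 × 73.7 = 350.8 years.
Leg 3: 26.7 years is already measured on Earth.
Leg 4: γ = 1/√(1 − 0.849²) = 1/√0.2792 = 1.893; Δt_4 = 1.893 × 61.0 = 115.4 years.
Total: 75.26 + 350.8 + 26.70 + 115.4 years.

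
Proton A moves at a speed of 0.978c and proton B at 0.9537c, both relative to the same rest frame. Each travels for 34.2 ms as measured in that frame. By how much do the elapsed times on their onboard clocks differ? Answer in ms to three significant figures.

|τ_A − τ_B| = 3.15 ms

A: γ = 1/√(1 − 0.978²) = 1/√0.04352 = 4.794; τ_A = 34.2/4.794 = 7.134 ms.
B: γ = 1/√(1 − 0.9537²) = 1/√0.09046 = 3.325; τ_B = 34.2/3.325 = 10.29 ms.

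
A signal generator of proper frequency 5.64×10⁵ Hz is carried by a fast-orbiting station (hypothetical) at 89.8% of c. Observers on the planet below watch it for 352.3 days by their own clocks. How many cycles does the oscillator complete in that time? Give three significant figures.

N = 7.55×10¹²

β = 0.898; γ = 1/√(1 − 0.898²) = 1/√0.1936 = 2.273
During 352.3 days of lab time, the oscillator's proper time advances by τ = Δt/γ = 352.3/2.273 = 155.0 days = 1.339×10⁷ s.
N = f × τ = 5.64×10⁵ × 1.339×10⁷ = 7.554×10¹².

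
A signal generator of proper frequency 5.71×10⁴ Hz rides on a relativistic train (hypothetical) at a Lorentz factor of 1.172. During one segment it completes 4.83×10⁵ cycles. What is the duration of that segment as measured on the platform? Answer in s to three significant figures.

γ = 1.172
Proper time for N cycles: τ = N/f = 4.83×10⁵/(5.71×10⁴) = 8.459×10⁰ s = 8.459 s.
Lab-frame duration Δt = γτ = 1.172 × 8.459 = 9.914 s.

Δt = 9.91 s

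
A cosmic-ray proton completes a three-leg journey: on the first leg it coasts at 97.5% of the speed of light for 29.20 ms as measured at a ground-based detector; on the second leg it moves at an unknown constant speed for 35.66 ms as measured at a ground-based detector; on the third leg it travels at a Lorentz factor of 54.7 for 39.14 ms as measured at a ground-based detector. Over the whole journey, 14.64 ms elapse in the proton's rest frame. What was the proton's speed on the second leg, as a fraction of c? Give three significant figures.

β = 0.978

Leg 1: β = 0.975; γ = 1/√(1 − 0.975²) = 1/√0.04938 = 4.500; τ_1 = 29.20/4.500 = 6.488 ms.
Leg 2: speed unknown; τ_2 = 35.66/γ_2.
Leg 3: γ = 54.7; τ_3 = 39.14/54.70 = 0.7155 ms.
Total proper time: 6.488 + τ_2 + 0.7155 = 14.64, so τ_2 = 14.64 − 7.204 = 7.436 ms.
γ_2 = 35.66/7.436 = 4.796; β = √(1 − 1/γ²) = √0.9565.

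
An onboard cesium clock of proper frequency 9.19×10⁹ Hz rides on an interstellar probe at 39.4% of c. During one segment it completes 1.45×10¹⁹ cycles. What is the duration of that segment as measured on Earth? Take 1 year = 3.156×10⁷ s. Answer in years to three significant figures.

β = 0.394; γ = 1/√(1 − 0.394²) = 1/√0.8448 = 1.088
Proper time for N cycles: τ = N/f = 1.45×10¹⁹/(9.19×10⁹) = 1.578×10⁹ s = 49.99 years.
Lab-frame duration Δt = γτ = 1.088 × 49.99 = 54.39 years.

Δt = 54.4 years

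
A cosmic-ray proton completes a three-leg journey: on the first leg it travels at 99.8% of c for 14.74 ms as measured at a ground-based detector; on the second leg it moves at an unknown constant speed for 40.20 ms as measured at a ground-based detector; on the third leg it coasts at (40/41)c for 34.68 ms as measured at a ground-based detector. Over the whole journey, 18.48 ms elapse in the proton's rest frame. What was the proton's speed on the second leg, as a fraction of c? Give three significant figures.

Leg 1: β = 0.998; γ = 1/√(1 − 0.998²) = 1/√0.003996 = 15.82; τ_1 = 14.74/15.82 = 0.9318 ms.
Leg 2: speed unknown; τ_2 = 40.20/γ_2.
Leg 3: γ = 1/√(1 − (40/41)²) = 41/9 ≈ 4.556; τ_3 = 34.68/4.556 = 7.613 ms.
Total proper time: 0.9318 + τ_2 + 7.613 = 18.48, so τ_2 = 18.48 − 8.544 = 9.936 ms.
γ_2 = 40.20/9.936 = 4.046; β = √(1 − 1/γ²) = √0.9389.

β = 0.969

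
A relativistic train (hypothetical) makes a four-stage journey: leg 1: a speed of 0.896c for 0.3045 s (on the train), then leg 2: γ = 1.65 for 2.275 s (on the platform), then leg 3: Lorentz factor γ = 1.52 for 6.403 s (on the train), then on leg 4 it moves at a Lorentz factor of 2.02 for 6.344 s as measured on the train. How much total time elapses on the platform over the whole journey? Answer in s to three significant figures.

Δt = 25.5 s

Leg 1: γ = 1/√(1 − 0.896²) = 1/√0.1972 = 2.252; Δt_1 = 2.252 × 0.3045 = 0.6857 s.
Leg 2: 2.275 s is already measured on the platform.
Leg 3: γ = 1.52; Δt_3 = 1.520 × 6.403 = 9.733 s.
Leg 4: γ = 2.02; Δt_4 = 2.020 × 6.344 = 12.81 s.
Total: 0.6857 + 2.275 + 9.733 + 12.81 s.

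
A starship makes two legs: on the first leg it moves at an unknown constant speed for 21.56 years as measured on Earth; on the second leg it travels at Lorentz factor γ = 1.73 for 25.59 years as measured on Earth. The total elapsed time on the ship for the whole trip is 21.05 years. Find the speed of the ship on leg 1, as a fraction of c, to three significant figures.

Leg 1: speed unknown; τ_1 = 21.56/γ_1.
Leg 2: γ = 1.73; τ_2 = 25.59/1.730 = 14.79 years.
Total proper time: τ_1 + 14.79 = 21.05, so τ_1 = 21.05 − 14.79 = 6.258 years.
γ_1 = 21.56/6.258 = 3.445; β = √(1 − 1/γ²) = √0.9157.

β = 0.957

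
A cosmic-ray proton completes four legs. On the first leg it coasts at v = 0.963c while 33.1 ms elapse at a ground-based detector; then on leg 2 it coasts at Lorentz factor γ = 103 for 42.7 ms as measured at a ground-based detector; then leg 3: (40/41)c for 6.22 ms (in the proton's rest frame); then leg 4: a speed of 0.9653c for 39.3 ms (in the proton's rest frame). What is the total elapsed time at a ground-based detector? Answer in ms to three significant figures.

Leg 1: 33.1 ms is already measured at a ground-based detector.
Leg 2: 42.7 ms is already measured at a ground-based detector.
Leg 3: γ = 1/√(1 − (40/41)²) = 41/9 ≈ 4.556; Δt_3 = 4.556 × 6.22 = 28.34 ms.
Leg 4: γ = 1/√(1 − 0.9653²) = 1/√0.06820 = 3.829; Δt_4 = 3.829 × 39.3 = 150.5 ms.
Total: 33.10 + 42.70 + 28.34 + 150.5 ms.

Δt = 255 ms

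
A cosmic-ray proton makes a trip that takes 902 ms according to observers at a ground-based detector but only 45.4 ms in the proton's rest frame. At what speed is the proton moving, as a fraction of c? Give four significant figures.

The proper time is measured in the proton's rest frame (both events occur at the proton's location); Δt is measured at a ground-based detector. γ = Δt/τ = 902/45.4 = 19.87.
β = √(1 − 1/γ²) = √(1 − 0.002533) = √0.9975

β = 0.9987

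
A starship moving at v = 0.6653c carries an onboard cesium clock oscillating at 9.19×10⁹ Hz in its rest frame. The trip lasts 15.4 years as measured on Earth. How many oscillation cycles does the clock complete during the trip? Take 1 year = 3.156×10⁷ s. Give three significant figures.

γ = 1/√(1 − 0.6653²) = 1/√0.5574 = 1.339
The oscillator's own cycle count is N = f × τ where τ is the proper time on the ship. τ = Δt/γ = 15.4/1.339 = 11.50 years = 3.629×10⁸ s.
N = 9.19×10⁹ × 3.629×10⁸ = 3.335×10¹⁸.

N = 3.33×10¹⁸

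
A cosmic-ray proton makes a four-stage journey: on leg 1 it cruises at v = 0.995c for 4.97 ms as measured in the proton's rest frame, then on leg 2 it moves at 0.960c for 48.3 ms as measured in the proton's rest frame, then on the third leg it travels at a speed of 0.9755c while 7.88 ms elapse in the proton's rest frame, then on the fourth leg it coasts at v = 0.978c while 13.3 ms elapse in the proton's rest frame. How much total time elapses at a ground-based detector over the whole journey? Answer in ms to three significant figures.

Δt = 322 ms

Leg 1: γ = 1/√(1 − 0.995²) = 1/√0.009975 = 10.01; Δt_1 = 10.01 × 4.97 = 49.76 ms.
Leg 2: γ = 1/√(1 − 0.960²) = 25/7 ≈ 3.571; Δt_2 = 3.571 × 48.3 = 172.5 ms.
Leg 3: γ = 1/√(1 − 0.9755²) = 1/√0.04840 = 4.545; Δt_3 = 4.545 × 7.88 = 35.82 ms.
Leg 4: γ = 1/√(1 − 0.978²) = 1/√0.04352 = 4.794; Δt_4 = 4.794 × 13.3 = 63.76 ms.
Total: 49.76 + 172.5 + 35.82 + 63.76 ms.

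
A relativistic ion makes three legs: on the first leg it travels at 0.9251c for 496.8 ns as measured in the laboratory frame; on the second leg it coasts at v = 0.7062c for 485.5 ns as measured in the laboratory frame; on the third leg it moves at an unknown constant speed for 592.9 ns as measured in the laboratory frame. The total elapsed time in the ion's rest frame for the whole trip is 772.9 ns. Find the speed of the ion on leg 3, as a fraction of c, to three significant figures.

Leg 1: γ = 1/√(1 − 0.9251²) = 1/√0.1442 = 2.633; τ_1 = 496.8/2.633 = 188.6 ns.
Leg 2: γ = 1/√(1 − 0.7062²) = 1/√0.5013 = 1.412; τ_2 = 485.5/1.412 = 343.7 ns.
Leg 3: speed unknown; τ_3 = 592.9/γ_3.
Total proper time: 188.6 + 343.7 + τ_3 = 772.9, so τ_3 = 772.9 − 532.4 = 240.5 ns.
γ_3 = 592.9/240.5 = 2.465; β = √(1 − 1/γ²) = √0.8354.

β = 0.914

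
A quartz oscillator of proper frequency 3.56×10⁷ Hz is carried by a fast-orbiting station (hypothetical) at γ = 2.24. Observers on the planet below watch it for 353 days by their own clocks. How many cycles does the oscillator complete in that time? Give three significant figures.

N = 4.85×10¹⁴

γ = 2.24
During 353 days of lab time, the oscillator's proper time advances by τ = Δt/γ = 353/2.240 = 157.6 days = 1.362×10⁷ s.
N = f × τ = 3.56×10⁷ × 1.362×10⁷ = 4.847×10¹⁴.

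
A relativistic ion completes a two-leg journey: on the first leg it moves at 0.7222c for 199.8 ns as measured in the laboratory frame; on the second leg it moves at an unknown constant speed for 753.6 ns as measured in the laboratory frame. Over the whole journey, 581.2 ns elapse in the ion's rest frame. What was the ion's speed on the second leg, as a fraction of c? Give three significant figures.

Leg 1: γ = 1/√(1 − 0.7222²) = 1/√0.4784 = 1.446; τ_1 = 199.8/1.446 = 138.2 ns.
Leg 2: speed unknown; τ_2 = 753.6/γ_2.
Total proper time: 138.2 + τ_2 = 581.2, so τ_2 = 581.2 − 138.2 = 443.0 ns.
γ_2 = 753.6/443.0 = 1.701; β = √(1 − 1/γ²) = √0.6544.

β = 0.809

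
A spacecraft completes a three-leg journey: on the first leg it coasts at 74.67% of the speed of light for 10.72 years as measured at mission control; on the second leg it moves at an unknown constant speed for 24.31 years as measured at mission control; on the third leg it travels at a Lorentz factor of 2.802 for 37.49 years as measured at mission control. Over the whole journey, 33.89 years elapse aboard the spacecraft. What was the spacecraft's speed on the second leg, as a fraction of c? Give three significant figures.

Leg 1: β = 0.7467; γ = 1/√(1 − 0.7467²) = 1/√0.4424 = 1.503; τ_1 = 10.72/1.503 = 7.131 years.
Leg 2: speed unknown; τ_2 = 24.31/γ_2.
Leg 3: γ = 2.802; τ_3 = 37.49/2.802 = 13.38 years.
Total proper time: 7.131 + τ_2 + 13.38 = 33.89, so τ_2 = 33.89 − 20.51 = 13.38 years.
γ_2 = 24.31/13.38 = 1.817; β = √(1 − 1/γ²) = √0.6971.

β = 0.835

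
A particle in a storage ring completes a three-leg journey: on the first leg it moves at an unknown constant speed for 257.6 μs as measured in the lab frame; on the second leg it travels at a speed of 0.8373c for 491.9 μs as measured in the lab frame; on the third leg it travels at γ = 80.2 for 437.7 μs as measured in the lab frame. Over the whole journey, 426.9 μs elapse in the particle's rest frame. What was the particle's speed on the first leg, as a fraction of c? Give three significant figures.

β = 0.806

Leg 1: speed unknown; τ_1 = 257.6/γ_1.
Leg 2: γ = 1/√(1 − 0.8373²) = 1/√0.2989 = 1.829; τ_2 = 491.9/1.829 = 268.9 μs.
Leg 3: γ = 80.2; τ_3 = 437.7/80.20 = 5.458 μs.
Total proper time: τ_1 + 268.9 + 5.458 = 426.9, so τ_1 = 426.9 − 274.4 = 152.5 μs.
γ_1 = 257.6/152.5 = 1.689; β = √(1 − 1/γ²) = √0.6495.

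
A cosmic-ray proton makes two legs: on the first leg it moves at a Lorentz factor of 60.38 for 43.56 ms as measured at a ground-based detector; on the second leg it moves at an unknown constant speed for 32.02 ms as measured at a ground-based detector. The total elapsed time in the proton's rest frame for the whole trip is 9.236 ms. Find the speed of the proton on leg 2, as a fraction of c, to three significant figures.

β = 0.964

Leg 1: γ = 60.38; τ_1 = 43.56/60.38 = 0.7214 ms.
Leg 2: speed unknown; τ_2 = 32.02/γ_2.
Total proper time: 0.7214 + τ_2 = 9.236, so τ_2 = 9.236 − 0.7214 = 8.515 ms.
γ_2 = 32.02/8.515 = 3.761; β = √(1 − 1/γ²) = √0.9293.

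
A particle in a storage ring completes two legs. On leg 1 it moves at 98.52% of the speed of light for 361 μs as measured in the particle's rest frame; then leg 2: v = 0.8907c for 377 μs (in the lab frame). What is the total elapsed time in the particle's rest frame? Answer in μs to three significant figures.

Leg 1: 361 μs is already measured in the particle's rest frame.
Leg 2: γ = 1/√(1 − 0.8907²) = 1/√0.2067 = 2.200; τ_2 = 377/2.200 = 171.4 μs.
Total: 361.0 + 171.4 μs.

τ = 532 μs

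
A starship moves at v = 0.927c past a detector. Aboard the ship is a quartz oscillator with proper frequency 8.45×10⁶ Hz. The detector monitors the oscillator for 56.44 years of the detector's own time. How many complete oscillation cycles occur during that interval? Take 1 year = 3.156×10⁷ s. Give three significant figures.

γ = 1/√(1 − 0.927²) = 1/√0.1407 = 2.666
During 56.44 years of lab time, the oscillator's proper time advances by τ = Δt/γ = 56.44/2.666 = 21.17 years = 6.681×10⁸ s.
N = f × τ = 8.45×10⁶ × 6.681×10⁸ = 5.645×10¹⁵.

N = 5.65×10¹⁵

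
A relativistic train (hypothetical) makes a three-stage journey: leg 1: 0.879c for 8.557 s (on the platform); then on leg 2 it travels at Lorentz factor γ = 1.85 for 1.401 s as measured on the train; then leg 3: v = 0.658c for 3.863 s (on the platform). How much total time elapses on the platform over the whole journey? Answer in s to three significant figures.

Leg 1: 8.557 s is already measured on the platform.
Leg 2: γ = 1.85; Δt_2 = 1.850 × 1.401 = 2.592 s.
Leg 3: 3.863 s is already measured on the platform.
Total: 8.557 + 2.592 + 3.863 s.

Δt = 15.0 s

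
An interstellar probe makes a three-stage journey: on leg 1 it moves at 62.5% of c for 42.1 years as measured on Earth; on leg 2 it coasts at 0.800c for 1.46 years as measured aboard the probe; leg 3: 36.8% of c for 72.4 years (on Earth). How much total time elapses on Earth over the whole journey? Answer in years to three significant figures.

Δt = 117 years

Leg 1: 42.1 years is already measured on Earth.
Leg 2: γ = 1/√(1 − 0.800²) = 5/3 ≈ 1.667; Δt_2 = 1.667 × 1.46 = 2.433 years.
Leg 3: 72.4 years is already measured on Earth.
Total: 42.10 + 2.433 + 72.40 years.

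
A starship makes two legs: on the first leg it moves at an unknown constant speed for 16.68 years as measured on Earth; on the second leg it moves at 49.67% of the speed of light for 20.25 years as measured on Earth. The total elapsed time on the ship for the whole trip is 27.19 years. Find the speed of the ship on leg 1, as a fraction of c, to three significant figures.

β = 0.817

Leg 1: speed unknown; τ_1 = 16.68/γ_1.
Leg 2: β = 0.4967; γ = 1/√(1 − 0.4967²) = 1/√0.7533 = 1.152; τ_2 = 20.25/1.152 = 17.58 years.
Total proper time: τ_1 + 17.58 = 27.19, so τ_1 = 27.19 − 17.58 = 9.615 years.
γ_1 = 16.68/9.615 = 1.735; β = √(1 − 1/γ²) = √0.6677.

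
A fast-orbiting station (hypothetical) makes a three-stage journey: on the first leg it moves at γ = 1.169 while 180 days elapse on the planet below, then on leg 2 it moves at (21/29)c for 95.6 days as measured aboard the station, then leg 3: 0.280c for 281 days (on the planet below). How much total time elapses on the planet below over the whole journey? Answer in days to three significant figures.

Leg 1: 180 days is already measured on the planet below.
Leg 2: γ = 1/√(1 − (21/29)²) = 29/20 = 1.450; Δt_2 = 1.450 × 95.6 = 138.6 days.
Leg 3: 281 days is already measured on the planet below.
Total: 180.0 + 138.6 + 281.0 days.

Δt = 600 days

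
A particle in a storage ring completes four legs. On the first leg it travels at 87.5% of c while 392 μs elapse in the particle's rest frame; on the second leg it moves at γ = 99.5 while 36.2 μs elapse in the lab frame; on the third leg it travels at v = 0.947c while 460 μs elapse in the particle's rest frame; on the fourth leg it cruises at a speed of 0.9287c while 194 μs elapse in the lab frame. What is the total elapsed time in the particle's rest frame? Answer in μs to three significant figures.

Leg 1: 392 μs is already measured in the particle's rest frame.
Leg 2: γ = 99.5; τ_2 = 36.2/99.50 = 0.3638 μs.
Leg 3: 460 μs is already measured in the particle's rest frame.
Leg 4: γ = 1/√(1 − 0.9287²) = 1/√0.1375 = 2.697; τ_4 = 194/2.697 = 71.94 μs.
Total: 392.0 + 0.3638 + 460.0 + 71.94 μs.

τ = 924 μs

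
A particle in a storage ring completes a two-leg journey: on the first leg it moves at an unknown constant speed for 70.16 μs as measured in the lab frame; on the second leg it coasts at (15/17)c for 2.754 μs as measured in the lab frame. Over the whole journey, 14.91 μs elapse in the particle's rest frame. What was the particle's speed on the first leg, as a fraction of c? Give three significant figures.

Leg 1: speed unknown; τ_1 = 70.16/γ_1.
Leg 2: γ = 1/√(1 − (15/17)²) = 17/8 = 2.125; τ_2 = 2.754/2.125 = 1.296 μs.
Total proper time: τ_1 + 1.296 = 14.91, so τ_1 = 14.91 − 1.296 = 13.61 μs.
γ_1 = 70.16/13.61 = 5.154; β = √(1 − 1/γ²) = √0.9623.

β = 0.981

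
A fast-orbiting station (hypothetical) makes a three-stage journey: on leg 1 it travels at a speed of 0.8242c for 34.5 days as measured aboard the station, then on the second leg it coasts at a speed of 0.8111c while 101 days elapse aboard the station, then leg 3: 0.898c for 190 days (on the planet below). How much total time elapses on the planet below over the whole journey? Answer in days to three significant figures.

Δt = 424 days

Leg 1: γ = 1/√(1 − 0.8242²) = 1/√0.3207 = 1.766; Δt_1 = 1.766 × 34.5 = 60.92 days.
Leg 2: γ = 1/√(1 − 0.8111²) = 1/√0.3421 = 1.710; Δt_2 = 1.710 × 101 = 172.7 days.
Leg 3: 190 days is already measured on the planet below.
Total: 60.92 + 172.7 + 190.0 days.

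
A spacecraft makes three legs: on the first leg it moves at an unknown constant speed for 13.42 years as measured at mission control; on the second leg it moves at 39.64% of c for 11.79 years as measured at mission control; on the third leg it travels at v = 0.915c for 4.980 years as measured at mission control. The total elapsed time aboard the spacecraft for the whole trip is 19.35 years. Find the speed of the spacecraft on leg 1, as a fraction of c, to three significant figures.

Leg 1: speed unknown; τ_1 = 13.42/γ_1.
Leg 2: β = 0.3964; γ = 1/√(1 − 0.3964²) = 1/√0.8429 = 1.089; τ_2 = 11.79/1.089 = 10.82 years.
Leg 3: γ = 1/√(1 − 0.915²) = 1/√0.1628 = 2.479; τ_3 = 4.980/2.479 = 2.009 years.
Total proper time: τ_1 + 10.82 + 2.009 = 19.35, so τ_1 = 19.35 − 12.83 = 6.517 years.
γ_1 = 13.42/6.517 = 2.059; β = √(1 − 1/γ²) = √0.7642.

β = 0.874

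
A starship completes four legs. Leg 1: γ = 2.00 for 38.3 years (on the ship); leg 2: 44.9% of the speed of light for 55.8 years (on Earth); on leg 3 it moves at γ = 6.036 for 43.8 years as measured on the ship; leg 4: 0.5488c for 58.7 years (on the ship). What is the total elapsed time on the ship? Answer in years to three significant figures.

τ = 191 years

Leg 1: 38.3 years is already measured on the ship.
Leg 2: β = 0.449; γ = 1/√(1 − 0.449²) = 1/√0.7984 = 1.119; τ_2 = 55.8/1.119 = 49.86 years.
Leg 3: 43.8 years is already measured on the ship.
Leg 4: 58.7 years is already measured on the ship.
Total: 38.30 + 49.86 + 43.80 + 58.70 years.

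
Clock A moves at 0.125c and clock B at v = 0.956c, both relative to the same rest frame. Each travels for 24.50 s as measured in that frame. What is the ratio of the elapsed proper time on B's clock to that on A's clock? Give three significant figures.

τ_B/τ_A = 0.296

A: γ = 1/√(1 − 0.125²) = 1/√0.9844 = 1.008. B: γ = 1/√(1 − 0.956²) = 1/√0.08606 = 3.409.
τ_A/τ_B = γ_B/γ_A = 3.409/1.008 = 3.382, so τ_B/τ_A = 0.2957.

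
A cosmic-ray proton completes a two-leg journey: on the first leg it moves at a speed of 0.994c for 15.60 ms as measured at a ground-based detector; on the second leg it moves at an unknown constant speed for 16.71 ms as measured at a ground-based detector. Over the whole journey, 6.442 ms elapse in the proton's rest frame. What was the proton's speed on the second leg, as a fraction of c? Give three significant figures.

Leg 1: γ = 1/√(1 − 0.994²) = 1/√0.01196 = 9.142; τ_1 = 15.60/9.142 = 1.706 ms.
Leg 2: speed unknown; τ_2 = 16.71/γ_2.
Total proper time: 1.706 + τ_2 = 6.442, so τ_2 = 6.442 − 1.706 = 4.736 ms.
γ_2 = 16.71/4.736 = 3.529; β = √(1 − 1/γ²) = √0.9197.

β = 0.959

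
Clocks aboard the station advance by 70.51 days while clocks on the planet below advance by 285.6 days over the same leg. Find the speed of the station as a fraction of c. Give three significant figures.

β = 0.969

The proper time is measured aboard the station (both events occur at the station's location); Δt is measured on the planet below. γ = Δt/τ = 285.6/70.51 = 4.050.
β = √(1 − 1/γ²) = √(1 − 0.06095) = √0.9390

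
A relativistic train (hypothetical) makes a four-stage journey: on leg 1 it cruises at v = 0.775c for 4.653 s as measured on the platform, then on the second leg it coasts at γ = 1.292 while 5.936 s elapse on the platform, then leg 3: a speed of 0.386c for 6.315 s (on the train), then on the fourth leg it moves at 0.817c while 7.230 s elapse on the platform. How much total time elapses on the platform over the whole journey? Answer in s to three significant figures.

Leg 1: 4.653 s is already measured on the platform.
Leg 2: 5.936 s is already measured on the platform.
Leg 3: γ = 1/√(1 − 0.386²) = 1/√0.8510 = 1.084; Δt_3 = 1.084 × 6.315 = 6.846 s.
Leg 4: 7.230 s is already measured on the platform.
Total: 4.653 + 5.936 + 6.846 + 7.230 s.

Δt = 24.7 s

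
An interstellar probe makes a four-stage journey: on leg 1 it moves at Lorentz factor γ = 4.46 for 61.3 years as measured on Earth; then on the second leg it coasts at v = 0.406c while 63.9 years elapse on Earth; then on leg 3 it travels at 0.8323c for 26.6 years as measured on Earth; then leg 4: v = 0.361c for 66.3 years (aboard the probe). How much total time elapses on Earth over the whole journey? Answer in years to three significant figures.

Leg 1: 61.3 years is already measured on Earth.
Leg 2: 63.9 years is already measured on Earth.
Leg 3: 26.6 years is already measured on Earth.
Leg 4: γ = 1/√(1 − 0.361²) = 1/√0.8697 = 1.072; Δt_4 = 1.072 × 66.3 = 71.09 years.
Total: 61.30 + 63.90 + 26.60 + 71.09 years.

Δt = 223 years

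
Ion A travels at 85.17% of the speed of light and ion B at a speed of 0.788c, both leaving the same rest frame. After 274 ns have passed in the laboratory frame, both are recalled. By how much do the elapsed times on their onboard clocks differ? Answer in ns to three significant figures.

|τ_A − τ_B| = 25.1 ns

A: β = 0.8517; γ = 1/√(1 − 0.8517²) = 1/√0.2746 = 1.908; τ_A = 274/1.908 = 143.6 ns.
B: γ = 1/√(1 − 0.788²) = 1/√0.3791 = 1.624; τ_B = 274/1.624 = 168.7 ns.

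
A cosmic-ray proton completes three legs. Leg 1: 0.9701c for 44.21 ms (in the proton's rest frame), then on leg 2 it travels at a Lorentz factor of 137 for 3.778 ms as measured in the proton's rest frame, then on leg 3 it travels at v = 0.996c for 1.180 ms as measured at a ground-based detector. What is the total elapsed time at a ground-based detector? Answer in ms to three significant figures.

Δt = 701 ms

Leg 1: γ = 1/√(1 − 0.9701²) = 1/√0.05891 = 4.120; Δt_1 = 4.120 × 44.21 = 182.2 ms.
Leg 2: γ = 137; Δt_2 = 137.0 × 3.778 = 517.6 ms.
Leg 3: 1.180 ms is already measured at a ground-based detector.
Total: 182.2 + 517.6 + 1.180 ms.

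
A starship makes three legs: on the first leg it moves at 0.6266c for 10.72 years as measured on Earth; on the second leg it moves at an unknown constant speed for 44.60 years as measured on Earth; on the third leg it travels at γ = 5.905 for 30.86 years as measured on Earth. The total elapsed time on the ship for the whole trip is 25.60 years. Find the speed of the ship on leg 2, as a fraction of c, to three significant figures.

Leg 1: γ = 1/√(1 − 0.6266²) = 1/√0.6074 = 1.283; τ_1 = 10.72/1.283 = 8.355 years.
Leg 2: speed unknown; τ_2 = 44.60/γ_2.
Leg 3: γ = 5.905; τ_3 = 30.86/5.905 = 5.226 years.
Total proper time: 8.355 + τ_2 + 5.226 = 25.60, so τ_2 = 25.60 − 13.58 = 12.02 years.
γ_2 = 44.60/12.02 = 3.711; β = √(1 − 1/γ²) = √0.9274.

β = 0.963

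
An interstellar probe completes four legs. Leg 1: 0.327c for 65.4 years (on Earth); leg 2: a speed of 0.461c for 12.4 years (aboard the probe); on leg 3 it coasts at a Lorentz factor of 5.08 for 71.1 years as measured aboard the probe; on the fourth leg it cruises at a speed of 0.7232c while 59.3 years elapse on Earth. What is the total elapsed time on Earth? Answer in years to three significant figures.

Leg 1: 65.4 years is already measured on Earth.
Leg 2: γ = 1/√(1 − 0.461²) = 1/√0.7875 = 1.127; Δt_2 = 1.127 × 12.4 = 13.97 years.
Leg 3: γ = 5.08; Δt_3 = 5.080 × 71.1 = 361.2 years.
Leg 4: 59.3 years is already measured on Earth.
Total: 65.40 + 13.97 + 361.2 + 59.30 years.

Δt = 500 years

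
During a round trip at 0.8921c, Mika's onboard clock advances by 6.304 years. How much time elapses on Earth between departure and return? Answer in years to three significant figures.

Δt = 14.0 years

γ = 1/√(1 − 0.8921²) = 1/√0.2042 = 2.213
Earth-frame duration is the dilated interval: Δt = γτ = 2.213 × 6.304 years.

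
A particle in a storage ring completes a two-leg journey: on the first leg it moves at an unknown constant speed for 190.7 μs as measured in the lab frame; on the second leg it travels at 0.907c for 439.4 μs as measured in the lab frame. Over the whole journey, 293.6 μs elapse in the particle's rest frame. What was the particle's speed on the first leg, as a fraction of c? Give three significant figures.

β = 0.822

Leg 1: speed unknown; τ_1 = 190.7/γ_1.
Leg 2: γ = 1/√(1 − 0.907²) = 1/√0.1774 = 2.375; τ_2 = 439.4/2.375 = 185.0 μs.
Total proper time: τ_1 + 185.0 = 293.6, so τ_1 = 293.6 − 185.0 = 108.6 μs.
γ_1 = 190.7/108.6 = 1.757; β = √(1 − 1/γ²) = √0.6760.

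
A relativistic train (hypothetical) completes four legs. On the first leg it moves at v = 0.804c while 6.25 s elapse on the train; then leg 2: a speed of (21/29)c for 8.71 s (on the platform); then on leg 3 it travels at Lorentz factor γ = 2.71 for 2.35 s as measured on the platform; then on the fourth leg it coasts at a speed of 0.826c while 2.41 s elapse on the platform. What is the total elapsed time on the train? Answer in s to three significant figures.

Leg 1: 6.25 s is already measured on the train.
Leg 2: γ = 1/√(1 − (21/29)²) = 29/20 = 1.450; τ_2 = 8.71/1.450 = 6.007 s.
Leg 3: γ = 2.71; τ_3 = 2.35/2.710 = 0.8672 s.
Leg 4: γ = 1/√(1 − 0.826²) = 1/√0.3177 = 1.774; τ_4 = 2.41/1.774 = 1.358 s.
Total: 6.250 + 6.007 + 0.8672 + 1.358 s.

τ = 14.5 s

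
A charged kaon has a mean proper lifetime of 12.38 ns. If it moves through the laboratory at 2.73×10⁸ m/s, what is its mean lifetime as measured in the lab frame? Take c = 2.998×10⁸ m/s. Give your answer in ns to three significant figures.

β = 2.73×10⁸/2.998×10⁸ = 0.9106; γ = 1/√(1 − 0.9106²) = 2.420
The rest-frame lifetime is the proper time; the lab measures the dilated interval Δt = γτ₀ = 2.420 × 12.38 ns.

Δt = 30.0 ns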